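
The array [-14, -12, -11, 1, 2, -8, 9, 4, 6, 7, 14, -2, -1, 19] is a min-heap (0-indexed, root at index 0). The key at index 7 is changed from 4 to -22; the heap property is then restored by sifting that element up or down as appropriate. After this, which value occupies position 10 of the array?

set index 7 from 4 to -22 → [-14, -12, -11, 1, 2, -8, 9, -22, 6, 7, 14, -2, -1, 19]
-22 < parent 1 at index 3, swap → [-14, -12, -11, -22, 2, -8, 9, 1, 6, 7, 14, -2, -1, 19]
-22 < parent -12 at index 1, swap → [-14, -22, -11, -12, 2, -8, 9, 1, 6, 7, 14, -2, -1, 19]
-22 < parent -14 at index 0, swap → [-22, -14, -11, -12, 2, -8, 9, 1, 6, 7, 14, -2, -1, 19]
resulting array: [-22, -14, -11, -12, 2, -8, 9, 1, 6, 7, 14, -2, -1, 19]

14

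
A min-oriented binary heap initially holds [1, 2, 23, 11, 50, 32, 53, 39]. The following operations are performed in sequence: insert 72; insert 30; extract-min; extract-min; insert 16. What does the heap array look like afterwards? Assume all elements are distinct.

insert 72:
  append 72 at index 8 → [1, 2, 23, 11, 50, 32, 53, 39, 72] (no swap needed)
insert 30:
  append 30 at index 9 → [1, 2, 23, 11, 50, 32, 53, 39, 72, 30]
  30 < parent 50 at index 4, swap → [1, 2, 23, 11, 30, 32, 53, 39, 72, 50]
extract-min → returns 1:
  remove root 1; move last element 50 to root → [50, 2, 23, 11, 30, 32, 53, 39, 72]
  50 vs smaller child 2 at index 1, swap → [2, 50, 23, 11, 30, 32, 53, 39, 72]
  50 vs smaller child 11 at index 3, swap → [2, 11, 23, 50, 30, 32, 53, 39, 72]
  50 vs smaller child 39 at index 7, swap → [2, 11, 23, 39, 30, 32, 53, 50, 72]
extract-min → returns 2:
  remove root 2; move last element 72 to root → [72, 11, 23, 39, 30, 32, 53, 50]
  72 vs smaller child 11 at index 1, swap → [11, 72, 23, 39, 30, 32, 53, 50]
  72 vs smaller child 30 at index 4, swap → [11, 30, 23, 39, 72, 32, 53, 50]
insert 16:
  append 16 at index 8 → [11, 30, 23, 39, 72, 32, 53, 50, 16]
  16 < parent 39 at index 3, swap → [11, 30, 23, 16, 72, 32, 53, 50, 39]
  16 < parent 30 at index 1, swap → [11, 16, 23, 30, 72, 32, 53, 50, 39]

[11, 16, 23, 30, 72, 32, 53, 50, 39]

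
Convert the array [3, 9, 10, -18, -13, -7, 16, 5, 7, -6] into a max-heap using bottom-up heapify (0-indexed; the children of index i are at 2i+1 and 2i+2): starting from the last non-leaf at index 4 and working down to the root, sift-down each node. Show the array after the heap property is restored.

[16, 9, 10, 7, -6, -7, 3, 5, -18, -13]

sift down from index 4:
  -13 vs only child -6 at index 9, swap → [3, 9, 10, -18, -6, -7, 16, 5, 7, -13]
sift down from index 3:
  -18 vs larger child 7 at index 8, swap → [3, 9, 10, 7, -6, -7, 16, 5, -18, -13]
sift down from index 2:
  10 vs larger child 16 at index 6, swap → [3, 9, 16, 7, -6, -7, 10, 5, -18, -13]
sift down from index 1: already satisfies heap property
sift down from index 0:
  3 vs larger child 16 at index 2, swap → [16, 9, 3, 7, -6, -7, 10, 5, -18, -13]
  3 vs larger child 10 at index 6, swap → [16, 9, 10, 7, -6, -7, 3, 5, -18, -13]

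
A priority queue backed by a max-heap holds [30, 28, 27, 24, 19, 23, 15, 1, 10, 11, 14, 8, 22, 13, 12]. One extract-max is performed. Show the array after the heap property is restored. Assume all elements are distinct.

[28, 24, 27, 12, 19, 23, 15, 1, 10, 11, 14, 8, 22, 13]

remove root 30; move last element 12 to root → [12, 28, 27, 24, 19, 23, 15, 1, 10, 11, 14, 8, 22, 13]
12 vs larger child 28 at index 1, swap → [28, 12, 27, 24, 19, 23, 15, 1, 10, 11, 14, 8, 22, 13]
12 vs larger child 24 at index 3, swap → [28, 24, 27, 12, 19, 23, 15, 1, 10, 11, 14, 8, 22, 13]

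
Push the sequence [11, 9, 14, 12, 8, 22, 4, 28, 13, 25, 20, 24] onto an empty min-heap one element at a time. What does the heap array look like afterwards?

Insert 11:
  append 11 at index 0 → [11] (no swap needed)
Insert 9:
  append 9 at index 1 → [11, 9]
  9 < parent 11 at index 0, swap → [9, 11]
Insert 14:
  append 14 at index 2 → [9, 11, 14] (no swap needed)
Insert 12:
  append 12 at index 3 → [9, 11, 14, 12] (no swap needed)
Insert 8:
  append 8 at index 4 → [9, 11, 14, 12, 8]
  8 < parent 11 at index 1, swap → [9, 8, 14, 12, 11]
  8 < parent 9 at index 0, swap → [8, 9, 14, 12, 11]
Insert 22:
  append 22 at index 5 → [8, 9, 14, 12, 11, 22] (no swap needed)
Insert 4:
  append 4 at index 6 → [8, 9, 14, 12, 11, 22, 4]
  4 < parent 14 at index 2, swap → [8, 9, 4, 12, 11, 22, 14]
  4 < parent 8 at index 0, swap → [4, 9, 8, 12, 11, 22, 14]
Insert 28:
  append 28 at index 7 → [4, 9, 8, 12, 11, 22, 14, 28] (no swap needed)
Insert 13:
  append 13 at index 8 → [4, 9, 8, 12, 11, 22, 14, 28, 13] (no swap needed)
Insert 25:
  append 25 at index 9 → [4, 9, 8, 12, 11, 22, 14, 28, 13, 25] (no swap needed)
Insert 20:
  append 20 at index 10 → [4, 9, 8, 12, 11, 22, 14, 28, 13, 25, 20] (no swap needed)
Insert 24:
  append 24 at index 11 → [4, 9, 8, 12, 11, 22, 14, 28, 13, 25, 20, 24] (no swap needed)

[4, 9, 8, 12, 11, 22, 14, 28, 13, 25, 20, 24]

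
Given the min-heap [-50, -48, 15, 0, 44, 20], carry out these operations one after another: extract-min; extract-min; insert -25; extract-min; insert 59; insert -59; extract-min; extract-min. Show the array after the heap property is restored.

extract-min → returns -50:
  remove root -50; move last element 20 to root → [20, -48, 15, 0, 44]
  20 vs smaller child -48 at index 1, swap → [-48, 20, 15, 0, 44]
  20 vs smaller child 0 at index 3, swap → [-48, 0, 15, 20, 44]
extract-min → returns -48:
  remove root -48; move last element 44 to root → [44, 0, 15, 20]
  44 vs smaller child 0 at index 1, swap → [0, 44, 15, 20]
  44 vs only child 20 at index 3, swap → [0, 20, 15, 44]
insert -25:
  append -25 at index 4 → [0, 20, 15, 44, -25]
  -25 < parent 20 at index 1, swap → [0, -25, 15, 44, 20]
  -25 < parent 0 at index 0, swap → [-25, 0, 15, 44, 20]
extract-min → returns -25:
  remove root -25; move last element 20 to root → [20, 0, 15, 44]
  20 vs smaller child 0 at index 1, swap → [0, 20, 15, 44]
insert 59:
  append 59 at index 4 → [0, 20, 15, 44, 59] (no swap needed)
insert -59:
  append -59 at index 5 → [0, 20, 15, 44, 59, -59]
  -59 < parent 15 at index 2, swap → [0, 20, -59, 44, 59, 15]
  -59 < parent 0 at index 0, swap → [-59, 20, 0, 44, 59, 15]
extract-min → returns -59:
  remove root -59; move last element 15 to root → [15, 20, 0, 44, 59]
  15 vs smaller child 0 at index 2, swap → [0, 20, 15, 44, 59]
extract-min → returns 0:
  remove root 0; move last element 59 to root → [59, 20, 15, 44]
  59 vs smaller child 15 at index 2, swap → [15, 20, 59, 44]

[15, 20, 59, 44]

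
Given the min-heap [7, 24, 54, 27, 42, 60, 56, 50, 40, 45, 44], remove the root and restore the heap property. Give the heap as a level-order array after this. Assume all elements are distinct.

remove root 7; move last element 44 to root → [44, 24, 54, 27, 42, 60, 56, 50, 40, 45]
44 vs smaller child 24 at index 1, swap → [24, 44, 54, 27, 42, 60, 56, 50, 40, 45]
44 vs smaller child 27 at index 3, swap → [24, 27, 54, 44, 42, 60, 56, 50, 40, 45]
44 vs smaller child 40 at index 8, swap → [24, 27, 54, 40, 42, 60, 56, 50, 44, 45]

[24, 27, 54, 40, 42, 60, 56, 50, 44, 45]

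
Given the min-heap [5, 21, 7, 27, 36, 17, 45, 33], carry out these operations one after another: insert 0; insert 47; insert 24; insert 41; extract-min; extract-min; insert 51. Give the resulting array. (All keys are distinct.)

[7, 21, 17, 27, 24, 36, 45, 33, 41, 47, 51]

insert 0:
  append 0 at index 8 → [5, 21, 7, 27, 36, 17, 45, 33, 0]
  0 < parent 27 at index 3, swap → [5, 21, 7, 0, 36, 17, 45, 33, 27]
  0 < parent 21 at index 1, swap → [5, 0, 7, 21, 36, 17, 45, 33, 27]
  0 < parent 5 at index 0, swap → [0, 5, 7, 21, 36, 17, 45, 33, 27]
insert 47:
  append 47 at index 9 → [0, 5, 7, 21, 36, 17, 45, 33, 27, 47] (no swap needed)
insert 24:
  append 24 at index 10 → [0, 5, 7, 21, 36, 17, 45, 33, 27, 47, 24]
  24 < parent 36 at index 4, swap → [0, 5, 7, 21, 24, 17, 45, 33, 27, 47, 36]
insert 41:
  append 41 at index 11 → [0, 5, 7, 21, 24, 17, 45, 33, 27, 47, 36, 41] (no swap needed)
extract-min → returns 0:
  remove root 0; move last element 41 to root → [41, 5, 7, 21, 24, 17, 45, 33, 27, 47, 36]
  41 vs smaller child 5 at index 1, swap → [5, 41, 7, 21, 24, 17, 45, 33, 27, 47, 36]
  41 vs smaller child 21 at index 3, swap → [5, 21, 7, 41, 24, 17, 45, 33, 27, 47, 36]
  41 vs smaller child 27 at index 8, swap → [5, 21, 7, 27, 24, 17, 45, 33, 41, 47, 36]
extract-min → returns 5:
  remove root 5; move last element 36 to root → [36, 21, 7, 27, 24, 17, 45, 33, 41, 47]
  36 vs smaller child 7 at index 2, swap → [7, 21, 36, 27, 24, 17, 45, 33, 41, 47]
  36 vs smaller child 17 at index 5, swap → [7, 21, 17, 27, 24, 36, 45, 33, 41, 47]
insert 51:
  append 51 at index 10 → [7, 21, 17, 27, 24, 36, 45, 33, 41, 47, 51] (no swap needed)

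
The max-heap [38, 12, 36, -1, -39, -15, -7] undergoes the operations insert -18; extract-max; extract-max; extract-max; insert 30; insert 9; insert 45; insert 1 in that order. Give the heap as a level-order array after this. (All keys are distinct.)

insert -18:
  append -18 at index 7 → [38, 12, 36, -1, -39, -15, -7, -18] (no swap needed)
extract-max → returns 38:
  remove root 38; move last element -18 to root → [-18, 12, 36, -1, -39, -15, -7]
  -18 vs larger child 36 at index 2, swap → [36, 12, -18, -1, -39, -15, -7]
  -18 vs larger child -7 at index 6, swap → [36, 12, -7, -1, -39, -15, -18]
extract-max → returns 36:
  remove root 36; move last element -18 to root → [-18, 12, -7, -1, -39, -15]
  -18 vs larger child 12 at index 1, swap → [12, -18, -7, -1, -39, -15]
  -18 vs larger child -1 at index 3, swap → [12, -1, -7, -18, -39, -15]
extract-max → returns 12:
  remove root 12; move last element -15 to root → [-15, -1, -7, -18, -39]
  -15 vs larger child -1 at index 1, swap → [-1, -15, -7, -18, -39]
insert 30:
  append 30 at index 5 → [-1, -15, -7, -18, -39, 30]
  30 > parent -7 at index 2, swap → [-1, -15, 30, -18, -39, -7]
  30 > parent -1 at index 0, swap → [30, -15, -1, -18, -39, -7]
insert 9:
  append 9 at index 6 → [30, -15, -1, -18, -39, -7, 9]
  9 > parent -1 at index 2, swap → [30, -15, 9, -18, -39, -7, -1]
insert 45:
  append 45 at index 7 → [30, -15, 9, -18, -39, -7, -1, 45]
  45 > parent -18 at index 3, swap → [30, -15, 9, 45, -39, -7, -1, -18]
  45 > parent -15 at index 1, swap → [30, 45, 9, -15, -39, -7, -1, -18]
  45 > parent 30 at index 0, swap → [45, 30, 9, -15, -39, -7, -1, -18]
insert 1:
  append 1 at index 8 → [45, 30, 9, -15, -39, -7, -1, -18, 1]
  1 > parent -15 at index 3, swap → [45, 30, 9, 1, -39, -7, -1, -18, -15]

[45, 30, 9, 1, -39, -7, -1, -18, -15]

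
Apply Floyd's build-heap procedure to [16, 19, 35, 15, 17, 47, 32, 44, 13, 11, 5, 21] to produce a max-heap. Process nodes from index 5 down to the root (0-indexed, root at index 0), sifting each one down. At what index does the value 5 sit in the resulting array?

10

sift down from index 5: already satisfies heap property
sift down from index 4: already satisfies heap property
sift down from index 3:
  15 vs larger child 44 at index 7, swap → [16, 19, 35, 44, 17, 47, 32, 15, 13, 11, 5, 21]
sift down from index 2:
  35 vs larger child 47 at index 5, swap → [16, 19, 47, 44, 17, 35, 32, 15, 13, 11, 5, 21]
sift down from index 1:
  19 vs larger child 44 at index 3, swap → [16, 44, 47, 19, 17, 35, 32, 15, 13, 11, 5, 21]
sift down from index 0:
  16 vs larger child 47 at index 2, swap → [47, 44, 16, 19, 17, 35, 32, 15, 13, 11, 5, 21]
  16 vs larger child 35 at index 5, swap → [47, 44, 35, 19, 17, 16, 32, 15, 13, 11, 5, 21]
  16 vs only child 21 at index 11, swap → [47, 44, 35, 19, 17, 21, 32, 15, 13, 11, 5, 16]
resulting array: [47, 44, 35, 19, 17, 21, 32, 15, 13, 11, 5, 16]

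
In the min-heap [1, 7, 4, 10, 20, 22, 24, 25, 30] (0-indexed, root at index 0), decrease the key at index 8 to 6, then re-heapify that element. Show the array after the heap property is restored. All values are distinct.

set index 8 from 30 to 6 → [1, 7, 4, 10, 20, 22, 24, 25, 6]
6 < parent 10 at index 3, swap → [1, 7, 4, 6, 20, 22, 24, 25, 10]
6 < parent 7 at index 1, swap → [1, 6, 4, 7, 20, 22, 24, 25, 10]

[1, 6, 4, 7, 20, 22, 24, 25, 10]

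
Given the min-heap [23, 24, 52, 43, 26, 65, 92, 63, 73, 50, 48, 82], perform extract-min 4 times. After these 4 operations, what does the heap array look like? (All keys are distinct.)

[48, 50, 52, 63, 73, 65, 92, 82]

extract-min #1 returns 23:
  remove root 23; move last element 82 to root → [82, 24, 52, 43, 26, 65, 92, 63, 73, 50, 48]
  82 vs smaller child 24 at index 1, swap → [24, 82, 52, 43, 26, 65, 92, 63, 73, 50, 48]
  82 vs smaller child 26 at index 4, swap → [24, 26, 52, 43, 82, 65, 92, 63, 73, 50, 48]
  82 vs smaller child 48 at index 10, swap → [24, 26, 52, 43, 48, 65, 92, 63, 73, 50, 82]
extract-min #2 returns 24:
  remove root 24; move last element 82 to root → [82, 26, 52, 43, 48, 65, 92, 63, 73, 50]
  82 vs smaller child 26 at index 1, swap → [26, 82, 52, 43, 48, 65, 92, 63, 73, 50]
  82 vs smaller child 43 at index 3, swap → [26, 43, 52, 82, 48, 65, 92, 63, 73, 50]
  82 vs smaller child 63 at index 7, swap → [26, 43, 52, 63, 48, 65, 92, 82, 73, 50]
extract-min #3 returns 26:
  remove root 26; move last element 50 to root → [50, 43, 52, 63, 48, 65, 92, 82, 73]
  50 vs smaller child 43 at index 1, swap → [43, 50, 52, 63, 48, 65, 92, 82, 73]
  50 vs smaller child 48 at index 4, swap → [43, 48, 52, 63, 50, 65, 92, 82, 73]
extract-min #4 returns 43:
  remove root 43; move last element 73 to root → [73, 48, 52, 63, 50, 65, 92, 82]
  73 vs smaller child 48 at index 1, swap → [48, 73, 52, 63, 50, 65, 92, 82]
  73 vs smaller child 50 at index 4, swap → [48, 50, 52, 63, 73, 65, 92, 82]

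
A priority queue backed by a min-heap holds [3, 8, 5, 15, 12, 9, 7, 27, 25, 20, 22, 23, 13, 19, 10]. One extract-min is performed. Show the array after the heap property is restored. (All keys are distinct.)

[5, 8, 7, 15, 12, 9, 10, 27, 25, 20, 22, 23, 13, 19]

remove root 3; move last element 10 to root → [10, 8, 5, 15, 12, 9, 7, 27, 25, 20, 22, 23, 13, 19]
10 vs smaller child 5 at index 2, swap → [5, 8, 10, 15, 12, 9, 7, 27, 25, 20, 22, 23, 13, 19]
10 vs smaller child 7 at index 6, swap → [5, 8, 7, 15, 12, 9, 10, 27, 25, 20, 22, 23, 13, 19]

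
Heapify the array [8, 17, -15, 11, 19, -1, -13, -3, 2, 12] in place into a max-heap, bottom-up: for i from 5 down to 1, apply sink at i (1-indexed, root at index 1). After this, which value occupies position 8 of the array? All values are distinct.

-3

sift down from index 5: already satisfies heap property
sift down from index 4: already satisfies heap property
sift down from index 3:
  -15 vs larger child -1 at index 6, swap → [8, 17, -1, 11, 19, -15, -13, -3, 2, 12]
sift down from index 2:
  17 vs larger child 19 at index 5, swap → [8, 19, -1, 11, 17, -15, -13, -3, 2, 12]
sift down from index 1:
  8 vs larger child 19 at index 2, swap → [19, 8, -1, 11, 17, -15, -13, -3, 2, 12]
  8 vs larger child 17 at index 5, swap → [19, 17, -1, 11, 8, -15, -13, -3, 2, 12]
  8 vs only child 12 at index 10, swap → [19, 17, -1, 11, 12, -15, -13, -3, 2, 8]
resulting array: [19, 17, -1, 11, 12, -15, -13, -3, 2, 8]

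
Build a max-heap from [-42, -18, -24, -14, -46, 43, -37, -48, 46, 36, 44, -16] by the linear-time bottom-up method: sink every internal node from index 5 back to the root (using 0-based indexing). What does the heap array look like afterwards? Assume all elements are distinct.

[46, 44, 43, -14, 36, -16, -37, -48, -18, -42, -46, -24]

sift down from index 5: already satisfies heap property
sift down from index 4:
  -46 vs larger child 44 at index 10, swap → [-42, -18, -24, -14, 44, 43, -37, -48, 46, 36, -46, -16]
sift down from index 3:
  -14 vs larger child 46 at index 8, swap → [-42, -18, -24, 46, 44, 43, -37, -48, -14, 36, -46, -16]
sift down from index 2:
  -24 vs larger child 43 at index 5, swap → [-42, -18, 43, 46, 44, -24, -37, -48, -14, 36, -46, -16]
  -24 vs only child -16 at index 11, swap → [-42, -18, 43, 46, 44, -16, -37, -48, -14, 36, -46, -24]
sift down from index 1:
  -18 vs larger child 46 at index 3, swap → [-42, 46, 43, -18, 44, -16, -37, -48, -14, 36, -46, -24]
  -18 vs larger child -14 at index 8, swap → [-42, 46, 43, -14, 44, -16, -37, -48, -18, 36, -46, -24]
sift down from index 0:
  -42 vs larger child 46 at index 1, swap → [46, -42, 43, -14, 44, -16, -37, -48, -18, 36, -46, -24]
  -42 vs larger child 44 at index 4, swap → [46, 44, 43, -14, -42, -16, -37, -48, -18, 36, -46, -24]
  -42 vs larger child 36 at index 9, swap → [46, 44, 43, -14, 36, -16, -37, -48, -18, -42, -46, -24]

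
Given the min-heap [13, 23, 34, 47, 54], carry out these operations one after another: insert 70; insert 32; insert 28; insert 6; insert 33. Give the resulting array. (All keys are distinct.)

insert 70:
  append 70 at index 5 → [13, 23, 34, 47, 54, 70] (no swap needed)
insert 32:
  append 32 at index 6 → [13, 23, 34, 47, 54, 70, 32]
  32 < parent 34 at index 2, swap → [13, 23, 32, 47, 54, 70, 34]
insert 28:
  append 28 at index 7 → [13, 23, 32, 47, 54, 70, 34, 28]
  28 < parent 47 at index 3, swap → [13, 23, 32, 28, 54, 70, 34, 47]
insert 6:
  append 6 at index 8 → [13, 23, 32, 28, 54, 70, 34, 47, 6]
  6 < parent 28 at index 3, swap → [13, 23, 32, 6, 54, 70, 34, 47, 28]
  6 < parent 23 at index 1, swap → [13, 6, 32, 23, 54, 70, 34, 47, 28]
  6 < parent 13 at index 0, swap → [6, 13, 32, 23, 54, 70, 34, 47, 28]
insert 33:
  append 33 at index 9 → [6, 13, 32, 23, 54, 70, 34, 47, 28, 33]
  33 < parent 54 at index 4, swap → [6, 13, 32, 23, 33, 70, 34, 47, 28, 54]

[6, 13, 32, 23, 33, 70, 34, 47, 28, 54]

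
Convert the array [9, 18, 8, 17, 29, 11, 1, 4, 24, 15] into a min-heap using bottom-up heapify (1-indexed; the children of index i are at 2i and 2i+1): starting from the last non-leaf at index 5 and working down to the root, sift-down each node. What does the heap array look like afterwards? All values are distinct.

[1, 4, 8, 17, 15, 11, 9, 18, 24, 29]

sift down from index 5:
  29 vs only child 15 at index 10, swap → [9, 18, 8, 17, 15, 11, 1, 4, 24, 29]
sift down from index 4:
  17 vs smaller child 4 at index 8, swap → [9, 18, 8, 4, 15, 11, 1, 17, 24, 29]
sift down from index 3:
  8 vs smaller child 1 at index 7, swap → [9, 18, 1, 4, 15, 11, 8, 17, 24, 29]
sift down from index 2:
  18 vs smaller child 4 at index 4, swap → [9, 4, 1, 18, 15, 11, 8, 17, 24, 29]
  18 vs smaller child 17 at index 8, swap → [9, 4, 1, 17, 15, 11, 8, 18, 24, 29]
sift down from index 1:
  9 vs smaller child 1 at index 3, swap → [1, 4, 9, 17, 15, 11, 8, 18, 24, 29]
  9 vs smaller child 8 at index 7, swap → [1, 4, 8, 17, 15, 11, 9, 18, 24, 29]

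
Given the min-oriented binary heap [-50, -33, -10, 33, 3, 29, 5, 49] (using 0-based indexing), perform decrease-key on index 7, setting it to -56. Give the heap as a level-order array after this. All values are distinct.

[-56, -50, -10, -33, 3, 29, 5, 33]

set index 7 from 49 to -56 → [-50, -33, -10, 33, 3, 29, 5, -56]
-56 < parent 33 at index 3, swap → [-50, -33, -10, -56, 3, 29, 5, 33]
-56 < parent -33 at index 1, swap → [-50, -56, -10, -33, 3, 29, 5, 33]
-56 < parent -50 at index 0, swap → [-56, -50, -10, -33, 3, 29, 5, 33]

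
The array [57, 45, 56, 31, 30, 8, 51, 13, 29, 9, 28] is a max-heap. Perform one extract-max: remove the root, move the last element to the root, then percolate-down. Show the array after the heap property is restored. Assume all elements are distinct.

[56, 45, 51, 31, 30, 8, 28, 13, 29, 9]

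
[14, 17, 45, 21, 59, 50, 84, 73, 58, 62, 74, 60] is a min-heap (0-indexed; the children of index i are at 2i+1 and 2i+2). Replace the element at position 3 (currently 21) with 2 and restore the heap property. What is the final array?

set index 3 from 21 to 2 → [14, 17, 45, 2, 59, 50, 84, 73, 58, 62, 74, 60]
2 < parent 17 at index 1, swap → [14, 2, 45, 17, 59, 50, 84, 73, 58, 62, 74, 60]
2 < parent 14 at index 0, swap → [2, 14, 45, 17, 59, 50, 84, 73, 58, 62, 74, 60]

[2, 14, 45, 17, 59, 50, 84, 73, 58, 62, 74, 60]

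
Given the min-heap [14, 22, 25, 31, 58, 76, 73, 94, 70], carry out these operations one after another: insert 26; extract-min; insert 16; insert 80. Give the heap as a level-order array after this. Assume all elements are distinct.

[16, 22, 25, 31, 26, 76, 73, 94, 70, 58, 80]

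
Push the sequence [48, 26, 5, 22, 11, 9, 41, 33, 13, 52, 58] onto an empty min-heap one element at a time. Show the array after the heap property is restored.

Insert 48:
  append 48 at index 0 → [48] (no swap needed)
Insert 26:
  append 26 at index 1 → [48, 26]
  26 < parent 48 at index 0, swap → [26, 48]
Insert 5:
  append 5 at index 2 → [26, 48, 5]
  5 < parent 26 at index 0, swap → [5, 48, 26]
Insert 22:
  append 22 at index 3 → [5, 48, 26, 22]
  22 < parent 48 at index 1, swap → [5, 22, 26, 48]
Insert 11:
  append 11 at index 4 → [5, 22, 26, 48, 11]
  11 < parent 22 at index 1, swap → [5, 11, 26, 48, 22]
Insert 9:
  append 9 at index 5 → [5, 11, 26, 48, 22, 9]
  9 < parent 26 at index 2, swap → [5, 11, 9, 48, 22, 26]
Insert 41:
  append 41 at index 6 → [5, 11, 9, 48, 22, 26, 41] (no swap needed)
Insert 33:
  append 33 at index 7 → [5, 11, 9, 48, 22, 26, 41, 33]
  33 < parent 48 at index 3, swap → [5, 11, 9, 33, 22, 26, 41, 48]
Insert 13:
  append 13 at index 8 → [5, 11, 9, 33, 22, 26, 41, 48, 13]
  13 < parent 33 at index 3, swap → [5, 11, 9, 13, 22, 26, 41, 48, 33]
Insert 52:
  append 52 at index 9 → [5, 11, 9, 13, 22, 26, 41, 48, 33, 52] (no swap needed)
Insert 58:
  append 58 at index 10 → [5, 11, 9, 13, 22, 26, 41, 48, 33, 52, 58] (no swap needed)

[5, 11, 9, 13, 22, 26, 41, 48, 33, 52, 58]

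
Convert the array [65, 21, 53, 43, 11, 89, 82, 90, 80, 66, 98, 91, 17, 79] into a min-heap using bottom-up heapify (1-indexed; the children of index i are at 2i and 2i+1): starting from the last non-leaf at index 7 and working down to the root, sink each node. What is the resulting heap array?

[11, 21, 17, 43, 65, 53, 79, 90, 80, 66, 98, 91, 89, 82]

sift down from index 7:
  82 vs only child 79 at index 14, swap → [65, 21, 53, 43, 11, 89, 79, 90, 80, 66, 98, 91, 17, 82]
sift down from index 6:
  89 vs smaller child 17 at index 13, swap → [65, 21, 53, 43, 11, 17, 79, 90, 80, 66, 98, 91, 89, 82]
sift down from index 5: already satisfies heap property
sift down from index 4: already satisfies heap property
sift down from index 3:
  53 vs smaller child 17 at index 6, swap → [65, 21, 17, 43, 11, 53, 79, 90, 80, 66, 98, 91, 89, 82]
sift down from index 2:
  21 vs smaller child 11 at index 5, swap → [65, 11, 17, 43, 21, 53, 79, 90, 80, 66, 98, 91, 89, 82]
sift down from index 1:
  65 vs smaller child 11 at index 2, swap → [11, 65, 17, 43, 21, 53, 79, 90, 80, 66, 98, 91, 89, 82]
  65 vs smaller child 21 at index 5, swap → [11, 21, 17, 43, 65, 53, 79, 90, 80, 66, 98, 91, 89, 82]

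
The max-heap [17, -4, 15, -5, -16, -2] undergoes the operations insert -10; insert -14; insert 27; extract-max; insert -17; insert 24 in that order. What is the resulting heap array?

[24, 17, 15, -5, -4, -2, -10, -14, -17, -16]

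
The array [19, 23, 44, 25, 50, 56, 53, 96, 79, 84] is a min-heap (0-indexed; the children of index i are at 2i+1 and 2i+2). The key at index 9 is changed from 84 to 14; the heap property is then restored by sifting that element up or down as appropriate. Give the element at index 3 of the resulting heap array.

25

set index 9 from 84 to 14 → [19, 23, 44, 25, 50, 56, 53, 96, 79, 14]
14 < parent 50 at index 4, swap → [19, 23, 44, 25, 14, 56, 53, 96, 79, 50]
14 < parent 23 at index 1, swap → [19, 14, 44, 25, 23, 56, 53, 96, 79, 50]
14 < parent 19 at index 0, swap → [14, 19, 44, 25, 23, 56, 53, 96, 79, 50]
resulting array: [14, 19, 44, 25, 23, 56, 53, 96, 79, 50]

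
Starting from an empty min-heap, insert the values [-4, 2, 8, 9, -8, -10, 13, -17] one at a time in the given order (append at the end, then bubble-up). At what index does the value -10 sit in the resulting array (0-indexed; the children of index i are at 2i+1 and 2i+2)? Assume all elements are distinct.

1

Insert -4:
  append -4 at index 0 → [-4] (no swap needed)
Insert 2:
  append 2 at index 1 → [-4, 2] (no swap needed)
Insert 8:
  append 8 at index 2 → [-4, 2, 8] (no swap needed)
Insert 9:
  append 9 at index 3 → [-4, 2, 8, 9] (no swap needed)
Insert -8:
  append -8 at index 4 → [-4, 2, 8, 9, -8]
  -8 < parent 2 at index 1, swap → [-4, -8, 8, 9, 2]
  -8 < parent -4 at index 0, swap → [-8, -4, 8, 9, 2]
Insert -10:
  append -10 at index 5 → [-8, -4, 8, 9, 2, -10]
  -10 < parent 8 at index 2, swap → [-8, -4, -10, 9, 2, 8]
  -10 < parent -8 at index 0, swap → [-10, -4, -8, 9, 2, 8]
Insert 13:
  append 13 at index 6 → [-10, -4, -8, 9, 2, 8, 13] (no swap needed)
Insert -17:
  append -17 at index 7 → [-10, -4, -8, 9, 2, 8, 13, -17]
  -17 < parent 9 at index 3, swap → [-10, -4, -8, -17, 2, 8, 13, 9]
  -17 < parent -4 at index 1, swap → [-10, -17, -8, -4, 2, 8, 13, 9]
  -17 < parent -10 at index 0, swap → [-17, -10, -8, -4, 2, 8, 13, 9]
resulting array: [-17, -10, -8, -4, 2, 8, 13, 9]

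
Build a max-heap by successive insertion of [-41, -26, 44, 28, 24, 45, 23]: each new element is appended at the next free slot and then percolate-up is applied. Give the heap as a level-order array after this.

[45, 28, 44, -41, 24, -26, 23]

Insert -41:
  append -41 at index 0 → [-41] (no swap needed)
Insert -26:
  append -26 at index 1 → [-41, -26]
  -26 > parent -41 at index 0, swap → [-26, -41]
Insert 44:
  append 44 at index 2 → [-26, -41, 44]
  44 > parent -26 at index 0, swap → [44, -41, -26]
Insert 28:
  append 28 at index 3 → [44, -41, -26, 28]
  28 > parent -41 at index 1, swap → [44, 28, -26, -41]
Insert 24:
  append 24 at index 4 → [44, 28, -26, -41, 24] (no swap needed)
Insert 45:
  append 45 at index 5 → [44, 28, -26, -41, 24, 45]
  45 > parent -26 at index 2, swap → [44, 28, 45, -41, 24, -26]
  45 > parent 44 at index 0, swap → [45, 28, 44, -41, 24, -26]
Insert 23:
  append 23 at index 6 → [45, 28, 44, -41, 24, -26, 23] (no swap needed)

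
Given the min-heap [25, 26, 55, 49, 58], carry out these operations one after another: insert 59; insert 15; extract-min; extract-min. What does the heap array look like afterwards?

[26, 49, 55, 59, 58]

insert 59:
  append 59 at index 5 → [25, 26, 55, 49, 58, 59] (no swap needed)
insert 15:
  append 15 at index 6 → [25, 26, 55, 49, 58, 59, 15]
  15 < parent 55 at index 2, swap → [25, 26, 15, 49, 58, 59, 55]
  15 < parent 25 at index 0, swap → [15, 26, 25, 49, 58, 59, 55]
extract-min → returns 15:
  remove root 15; move last element 55 to root → [55, 26, 25, 49, 58, 59]
  55 vs smaller child 25 at index 2, swap → [25, 26, 55, 49, 58, 59]
extract-min → returns 25:
  remove root 25; move last element 59 to root → [59, 26, 55, 49, 58]
  59 vs smaller child 26 at index 1, swap → [26, 59, 55, 49, 58]
  59 vs smaller child 49 at index 3, swap → [26, 49, 55, 59, 58]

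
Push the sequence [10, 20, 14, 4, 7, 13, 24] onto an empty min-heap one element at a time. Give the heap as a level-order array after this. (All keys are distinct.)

Insert 10:
  append 10 at index 0 → [10] (no swap needed)
Insert 20:
  append 20 at index 1 → [10, 20] (no swap needed)
Insert 14:
  append 14 at index 2 → [10, 20, 14] (no swap needed)
Insert 4:
  append 4 at index 3 → [10, 20, 14, 4]
  4 < parent 20 at index 1, swap → [10, 4, 14, 20]
  4 < parent 10 at index 0, swap → [4, 10, 14, 20]
Insert 7:
  append 7 at index 4 → [4, 10, 14, 20, 7]
  7 < parent 10 at index 1, swap → [4, 7, 14, 20, 10]
Insert 13:
  append 13 at index 5 → [4, 7, 14, 20, 10, 13]
  13 < parent 14 at index 2, swap → [4, 7, 13, 20, 10, 14]
Insert 24:
  append 24 at index 6 → [4, 7, 13, 20, 10, 14, 24] (no swap needed)

[4, 7, 13, 20, 10, 14, 24]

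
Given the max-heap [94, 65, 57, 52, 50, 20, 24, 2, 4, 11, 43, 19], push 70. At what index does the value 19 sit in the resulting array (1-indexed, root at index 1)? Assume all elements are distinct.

append 70 at index 13 → [94, 65, 57, 52, 50, 20, 24, 2, 4, 11, 43, 19, 70]
70 > parent 20 at index 6, swap → [94, 65, 57, 52, 50, 70, 24, 2, 4, 11, 43, 19, 20]
70 > parent 57 at index 3, swap → [94, 65, 70, 52, 50, 57, 24, 2, 4, 11, 43, 19, 20]
resulting array: [94, 65, 70, 52, 50, 57, 24, 2, 4, 11, 43, 19, 20]

12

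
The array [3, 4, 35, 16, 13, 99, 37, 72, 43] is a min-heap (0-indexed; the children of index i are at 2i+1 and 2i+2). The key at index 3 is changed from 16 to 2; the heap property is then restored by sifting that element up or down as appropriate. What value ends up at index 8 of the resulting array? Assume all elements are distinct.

43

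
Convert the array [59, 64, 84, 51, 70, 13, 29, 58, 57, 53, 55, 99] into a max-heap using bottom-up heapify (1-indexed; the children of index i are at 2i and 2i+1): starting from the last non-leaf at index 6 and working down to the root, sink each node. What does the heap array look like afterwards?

[99, 70, 84, 58, 64, 59, 29, 51, 57, 53, 55, 13]

sift down from index 6:
  13 vs only child 99 at index 12, swap → [59, 64, 84, 51, 70, 99, 29, 58, 57, 53, 55, 13]
sift down from index 5: already satisfies heap property
sift down from index 4:
  51 vs larger child 58 at index 8, swap → [59, 64, 84, 58, 70, 99, 29, 51, 57, 53, 55, 13]
sift down from index 3:
  84 vs larger child 99 at index 6, swap → [59, 64, 99, 58, 70, 84, 29, 51, 57, 53, 55, 13]
sift down from index 2:
  64 vs larger child 70 at index 5, swap → [59, 70, 99, 58, 64, 84, 29, 51, 57, 53, 55, 13]
sift down from index 1:
  59 vs larger child 99 at index 3, swap → [99, 70, 59, 58, 64, 84, 29, 51, 57, 53, 55, 13]
  59 vs larger child 84 at index 6, swap → [99, 70, 84, 58, 64, 59, 29, 51, 57, 53, 55, 13]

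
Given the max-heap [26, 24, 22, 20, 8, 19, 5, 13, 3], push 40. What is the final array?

[40, 26, 22, 20, 24, 19, 5, 13, 3, 8]

append 40 at index 9 → [26, 24, 22, 20, 8, 19, 5, 13, 3, 40]
40 > parent 8 at index 4, swap → [26, 24, 22, 20, 40, 19, 5, 13, 3, 8]
40 > parent 24 at index 1, swap → [26, 40, 22, 20, 24, 19, 5, 13, 3, 8]
40 > parent 26 at index 0, swap → [40, 26, 22, 20, 24, 19, 5, 13, 3, 8]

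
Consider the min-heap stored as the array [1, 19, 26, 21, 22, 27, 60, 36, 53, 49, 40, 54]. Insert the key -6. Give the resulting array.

append -6 at index 12 → [1, 19, 26, 21, 22, 27, 60, 36, 53, 49, 40, 54, -6]
-6 < parent 27 at index 5, swap → [1, 19, 26, 21, 22, -6, 60, 36, 53, 49, 40, 54, 27]
-6 < parent 26 at index 2, swap → [1, 19, -6, 21, 22, 26, 60, 36, 53, 49, 40, 54, 27]
-6 < parent 1 at index 0, swap → [-6, 19, 1, 21, 22, 26, 60, 36, 53, 49, 40, 54, 27]

[-6, 19, 1, 21, 22, 26, 60, 36, 53, 49, 40, 54, 27]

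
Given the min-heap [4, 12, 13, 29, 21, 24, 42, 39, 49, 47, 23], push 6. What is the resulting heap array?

append 6 at index 11 → [4, 12, 13, 29, 21, 24, 42, 39, 49, 47, 23, 6]
6 < parent 24 at index 5, swap → [4, 12, 13, 29, 21, 6, 42, 39, 49, 47, 23, 24]
6 < parent 13 at index 2, swap → [4, 12, 6, 29, 21, 13, 42, 39, 49, 47, 23, 24]

[4, 12, 6, 29, 21, 13, 42, 39, 49, 47, 23, 24]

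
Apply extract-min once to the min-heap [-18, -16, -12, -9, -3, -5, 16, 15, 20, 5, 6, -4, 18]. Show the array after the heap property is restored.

[-16, -9, -12, 15, -3, -5, 16, 18, 20, 5, 6, -4]

remove root -18; move last element 18 to root → [18, -16, -12, -9, -3, -5, 16, 15, 20, 5, 6, -4]
18 vs smaller child -16 at index 1, swap → [-16, 18, -12, -9, -3, -5, 16, 15, 20, 5, 6, -4]
18 vs smaller child -9 at index 3, swap → [-16, -9, -12, 18, -3, -5, 16, 15, 20, 5, 6, -4]
18 vs smaller child 15 at index 7, swap → [-16, -9, -12, 15, -3, -5, 16, 18, 20, 5, 6, -4]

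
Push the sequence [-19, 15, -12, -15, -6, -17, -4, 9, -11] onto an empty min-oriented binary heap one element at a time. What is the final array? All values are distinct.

[-19, -15, -17, -11, -6, -12, -4, 15, 9]

Insert -19:
  append -19 at index 0 → [-19] (no swap needed)
Insert 15:
  append 15 at index 1 → [-19, 15] (no swap needed)
Insert -12:
  append -12 at index 2 → [-19, 15, -12] (no swap needed)
Insert -15:
  append -15 at index 3 → [-19, 15, -12, -15]
  -15 < parent 15 at index 1, swap → [-19, -15, -12, 15]
Insert -6:
  append -6 at index 4 → [-19, -15, -12, 15, -6] (no swap needed)
Insert -17:
  append -17 at index 5 → [-19, -15, -12, 15, -6, -17]
  -17 < parent -12 at index 2, swap → [-19, -15, -17, 15, -6, -12]
Insert -4:
  append -4 at index 6 → [-19, -15, -17, 15, -6, -12, -4] (no swap needed)
Insert 9:
  append 9 at index 7 → [-19, -15, -17, 15, -6, -12, -4, 9]
  9 < parent 15 at index 3, swap → [-19, -15, -17, 9, -6, -12, -4, 15]
Insert -11:
  append -11 at index 8 → [-19, -15, -17, 9, -6, -12, -4, 15, -11]
  -11 < parent 9 at index 3, swap → [-19, -15, -17, -11, -6, -12, -4, 15, 9]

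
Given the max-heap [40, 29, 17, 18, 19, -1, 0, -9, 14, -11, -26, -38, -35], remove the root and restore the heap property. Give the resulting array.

remove root 40; move last element -35 to root → [-35, 29, 17, 18, 19, -1, 0, -9, 14, -11, -26, -38]
-35 vs larger child 29 at index 1, swap → [29, -35, 17, 18, 19, -1, 0, -9, 14, -11, -26, -38]
-35 vs larger child 19 at index 4, swap → [29, 19, 17, 18, -35, -1, 0, -9, 14, -11, -26, -38]
-35 vs larger child -11 at index 9, swap → [29, 19, 17, 18, -11, -1, 0, -9, 14, -35, -26, -38]

[29, 19, 17, 18, -11, -1, 0, -9, 14, -35, -26, -38]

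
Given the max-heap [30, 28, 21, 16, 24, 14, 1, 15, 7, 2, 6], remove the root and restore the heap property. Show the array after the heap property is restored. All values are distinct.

remove root 30; move last element 6 to root → [6, 28, 21, 16, 24, 14, 1, 15, 7, 2]
6 vs larger child 28 at index 1, swap → [28, 6, 21, 16, 24, 14, 1, 15, 7, 2]
6 vs larger child 24 at index 4, swap → [28, 24, 21, 16, 6, 14, 1, 15, 7, 2]

[28, 24, 21, 16, 6, 14, 1, 15, 7, 2]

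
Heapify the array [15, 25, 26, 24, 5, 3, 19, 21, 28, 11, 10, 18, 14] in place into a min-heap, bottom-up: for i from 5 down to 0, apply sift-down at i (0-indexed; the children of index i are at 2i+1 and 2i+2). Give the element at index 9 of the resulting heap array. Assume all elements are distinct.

11

sift down from index 5: already satisfies heap property
sift down from index 4: already satisfies heap property
sift down from index 3:
  24 vs smaller child 21 at index 7, swap → [15, 25, 26, 21, 5, 3, 19, 24, 28, 11, 10, 18, 14]
sift down from index 2:
  26 vs smaller child 3 at index 5, swap → [15, 25, 3, 21, 5, 26, 19, 24, 28, 11, 10, 18, 14]
  26 vs smaller child 14 at index 12, swap → [15, 25, 3, 21, 5, 14, 19, 24, 28, 11, 10, 18, 26]
sift down from index 1:
  25 vs smaller child 5 at index 4, swap → [15, 5, 3, 21, 25, 14, 19, 24, 28, 11, 10, 18, 26]
  25 vs smaller child 10 at index 10, swap → [15, 5, 3, 21, 10, 14, 19, 24, 28, 11, 25, 18, 26]
sift down from index 0:
  15 vs smaller child 3 at index 2, swap → [3, 5, 15, 21, 10, 14, 19, 24, 28, 11, 25, 18, 26]
  15 vs smaller child 14 at index 5, swap → [3, 5, 14, 21, 10, 15, 19, 24, 28, 11, 25, 18, 26]
resulting array: [3, 5, 14, 21, 10, 15, 19, 24, 28, 11, 25, 18, 26]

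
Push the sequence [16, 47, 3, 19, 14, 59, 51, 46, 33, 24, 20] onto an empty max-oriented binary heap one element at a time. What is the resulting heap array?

[59, 46, 51, 33, 24, 3, 47, 16, 19, 14, 20]

Insert 16:
  append 16 at index 0 → [16] (no swap needed)
Insert 47:
  append 47 at index 1 → [16, 47]
  47 > parent 16 at index 0, swap → [47, 16]
Insert 3:
  append 3 at index 2 → [47, 16, 3] (no swap needed)
Insert 19:
  append 19 at index 3 → [47, 16, 3, 19]
  19 > parent 16 at index 1, swap → [47, 19, 3, 16]
Insert 14:
  append 14 at index 4 → [47, 19, 3, 16, 14] (no swap needed)
Insert 59:
  append 59 at index 5 → [47, 19, 3, 16, 14, 59]
  59 > parent 3 at index 2, swap → [47, 19, 59, 16, 14, 3]
  59 > parent 47 at index 0, swap → [59, 19, 47, 16, 14, 3]
Insert 51:
  append 51 at index 6 → [59, 19, 47, 16, 14, 3, 51]
  51 > parent 47 at index 2, swap → [59, 19, 51, 16, 14, 3, 47]
Insert 46:
  append 46 at index 7 → [59, 19, 51, 16, 14, 3, 47, 46]
  46 > parent 16 at index 3, swap → [59, 19, 51, 46, 14, 3, 47, 16]
  46 > parent 19 at index 1, swap → [59, 46, 51, 19, 14, 3, 47, 16]
Insert 33:
  append 33 at index 8 → [59, 46, 51, 19, 14, 3, 47, 16, 33]
  33 > parent 19 at index 3, swap → [59, 46, 51, 33, 14, 3, 47, 16, 19]
Insert 24:
  append 24 at index 9 → [59, 46, 51, 33, 14, 3, 47, 16, 19, 24]
  24 > parent 14 at index 4, swap → [59, 46, 51, 33, 24, 3, 47, 16, 19, 14]
Insert 20:
  append 20 at index 10 → [59, 46, 51, 33, 24, 3, 47, 16, 19, 14, 20] (no swap needed)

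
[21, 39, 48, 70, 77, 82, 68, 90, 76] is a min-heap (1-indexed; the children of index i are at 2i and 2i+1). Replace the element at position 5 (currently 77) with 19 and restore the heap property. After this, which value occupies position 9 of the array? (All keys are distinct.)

76

set index 5 from 77 to 19 → [21, 39, 48, 70, 19, 82, 68, 90, 76]
19 < parent 39 at index 2, swap → [21, 19, 48, 70, 39, 82, 68, 90, 76]
19 < parent 21 at index 1, swap → [19, 21, 48, 70, 39, 82, 68, 90, 76]
resulting array: [19, 21, 48, 70, 39, 82, 68, 90, 76]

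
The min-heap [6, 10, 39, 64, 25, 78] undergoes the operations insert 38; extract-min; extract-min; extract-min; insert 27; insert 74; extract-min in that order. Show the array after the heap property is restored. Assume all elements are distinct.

[38, 39, 74, 64, 78]

insert 38:
  append 38 at index 6 → [6, 10, 39, 64, 25, 78, 38]
  38 < parent 39 at index 2, swap → [6, 10, 38, 64, 25, 78, 39]
extract-min → returns 6:
  remove root 6; move last element 39 to root → [39, 10, 38, 64, 25, 78]
  39 vs smaller child 10 at index 1, swap → [10, 39, 38, 64, 25, 78]
  39 vs smaller child 25 at index 4, swap → [10, 25, 38, 64, 39, 78]
extract-min → returns 10:
  remove root 10; move last element 78 to root → [78, 25, 38, 64, 39]
  78 vs smaller child 25 at index 1, swap → [25, 78, 38, 64, 39]
  78 vs smaller child 39 at index 4, swap → [25, 39, 38, 64, 78]
extract-min → returns 25:
  remove root 25; move last element 78 to root → [78, 39, 38, 64]
  78 vs smaller child 38 at index 2, swap → [38, 39, 78, 64]
insert 27:
  append 27 at index 4 → [38, 39, 78, 64, 27]
  27 < parent 39 at index 1, swap → [38, 27, 78, 64, 39]
  27 < parent 38 at index 0, swap → [27, 38, 78, 64, 39]
insert 74:
  append 74 at index 5 → [27, 38, 78, 64, 39, 74]
  74 < parent 78 at index 2, swap → [27, 38, 74, 64, 39, 78]
extract-min → returns 27:
  remove root 27; move last element 78 to root → [78, 38, 74, 64, 39]
  78 vs smaller child 38 at index 1, swap → [38, 78, 74, 64, 39]
  78 vs smaller child 39 at index 4, swap → [38, 39, 74, 64, 78]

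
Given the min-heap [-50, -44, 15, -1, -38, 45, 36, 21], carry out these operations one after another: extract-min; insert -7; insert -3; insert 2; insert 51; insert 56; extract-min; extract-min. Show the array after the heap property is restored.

extract-min → returns -50:
  remove root -50; move last element 21 to root → [21, -44, 15, -1, -38, 45, 36]
  21 vs smaller child -44 at index 1, swap → [-44, 21, 15, -1, -38, 45, 36]
  21 vs smaller child -38 at index 4, swap → [-44, -38, 15, -1, 21, 45, 36]
insert -7:
  append -7 at index 7 → [-44, -38, 15, -1, 21, 45, 36, -7]
  -7 < parent -1 at index 3, swap → [-44, -38, 15, -7, 21, 45, 36, -1]
insert -3:
  append -3 at index 8 → [-44, -38, 15, -7, 21, 45, 36, -1, -3] (no swap needed)
insert 2:
  append 2 at index 9 → [-44, -38, 15, -7, 21, 45, 36, -1, -3, 2]
  2 < parent 21 at index 4, swap → [-44, -38, 15, -7, 2, 45, 36, -1, -3, 21]
insert 51:
  append 51 at index 10 → [-44, -38, 15, -7, 2, 45, 36, -1, -3, 21, 51] (no swap needed)
insert 56:
  append 56 at index 11 → [-44, -38, 15, -7, 2, 45, 36, -1, -3, 21, 51, 56] (no swap needed)
extract-min → returns -44:
  remove root -44; move last element 56 to root → [56, -38, 15, -7, 2, 45, 36, -1, -3, 21, 51]
  56 vs smaller child -38 at index 1, swap → [-38, 56, 15, -7, 2, 45, 36, -1, -3, 21, 51]
  56 vs smaller child -7 at index 3, swap → [-38, -7, 15, 56, 2, 45, 36, -1, -3, 21, 51]
  56 vs smaller child -3 at index 8, swap → [-38, -7, 15, -3, 2, 45, 36, -1, 56, 21, 51]
extract-min → returns -38:
  remove root -38; move last element 51 to root → [51, -7, 15, -3, 2, 45, 36, -1, 56, 21]
  51 vs smaller child -7 at index 1, swap → [-7, 51, 15, -3, 2, 45, 36, -1, 56, 21]
  51 vs smaller child -3 at index 3, swap → [-7, -3, 15, 51, 2, 45, 36, -1, 56, 21]
  51 vs smaller child -1 at index 7, swap → [-7, -3, 15, -1, 2, 45, 36, 51, 56, 21]

[-7, -3, 15, -1, 2, 45, 36, 51, 56, 21]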